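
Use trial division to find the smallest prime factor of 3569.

43

3569 is odd.
Digit sum 23, not divisible by 3.
Ends in 9: not divisible by 5.
7: 3569 = 7·509 + 6
11: 3569 = 11·324 + 5
13: 3569 = 13·274 + 7
17: 3569 = 17·209 + 16
19: 3569 = 19·187 + 16
23: 3569 = 23·155 + 4
29: 3569 = 29·123 + 2
31: 3569 = 31·115 + 4
37: 3569 = 37·96 + 17
41: 3569 = 41·87 + 2
43: 3569 = 43·83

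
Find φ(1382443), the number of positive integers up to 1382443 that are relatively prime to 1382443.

1341600

Factor: 1382443 = 61 · 131 · 173.
φ(1382443) = (61−1) · (131−1) · (173−1) = 60 · 130 · 172 = 1341600.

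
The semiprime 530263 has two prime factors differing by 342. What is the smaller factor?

577

Since p = q + 342, we have 530263 = q(q + 342), so q² + 342q − 530263 = 0.
Discriminant: 342² + 4·530263 = 116964 + 2121052 = 2238016; √2238016 = 1496.
q = (−342 + 1496)/2 = 577, and p = q + 342 = 919.
Check: 577 · 919 = 530263.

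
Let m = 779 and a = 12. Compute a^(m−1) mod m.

121

12^1 ≡ 12 (mod 779)
12^2 ≡ 12^2 = 144 ≡ 144 (mod 779)
12^4 ≡ 144^2 = 20736 ≡ 482 (mod 779)
12^8 ≡ 482^2 = 232324 ≡ 182 (mod 779)
12^16 ≡ 182^2 = 33124 ≡ 406 (mod 779)
12^32 ≡ 406^2 = 164836 ≡ 467 (mod 779)
12^64 ≡ 467^2 = 218089 ≡ 748 (mod 779)
12^128 ≡ 748^2 = 559504 ≡ 182 (mod 779)
12^256 ≡ 182^2 = 33124 ≡ 406 (mod 779)
12^512 ≡ 406^2 = 164836 ≡ 467 (mod 779)
778 = 512 + 256 + 8 + 2 in binary powers of 2.
So 12^778 ≡ 467 · 406 · 182 · 144 ≡ 121 (mod 779).
Since 121 ≠ 1, base 12 is a Fermat witness: 779 is composite.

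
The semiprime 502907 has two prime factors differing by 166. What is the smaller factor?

631

Since p = q + 166, we have 502907 = q(q + 166), so q² + 166q − 502907 = 0.
Discriminant: 166² + 4·502907 = 27556 + 2011628 = 2039184; √2039184 = 1428.
q = (−166 + 1428)/2 = 631, and p = q + 166 = 797.
Check: 631 · 797 = 502907.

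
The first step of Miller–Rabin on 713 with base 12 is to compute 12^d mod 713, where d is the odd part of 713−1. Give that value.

713 − 1 = 712 = 2^3 · 89, so d = 89.
12^1 ≡ 12 (mod 713)
12^2 ≡ 12^2 = 144 ≡ 144 (mod 713)
12^4 ≡ 144^2 = 20736 ≡ 59 (mod 713)
12^8 ≡ 59^2 = 3481 ≡ 629 (mod 713)
12^16 ≡ 629^2 = 395641 ≡ 639 (mod 713)
12^32 ≡ 639^2 = 408321 ≡ 485 (mod 713)
12^64 ≡ 485^2 = 235225 ≡ 648 (mod 713)
89 = 64 + 16 + 8 + 1 in binary powers of 2.
So 12^89 ≡ 648 · 639 · 629 · 12 ≡ 633 (mod 713).
Squaring chain: 633 → 696 → 289; never reaches −1, so base 12 is a Miller–Rabin witness that 713 is composite.

633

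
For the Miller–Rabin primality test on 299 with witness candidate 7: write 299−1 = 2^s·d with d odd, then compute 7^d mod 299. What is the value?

180

299 − 1 = 298 = 2^1 · 149, so d = 149.
7^1 ≡ 7 (mod 299)
7^2 ≡ 7^2 = 49 ≡ 49 (mod 299)
7^4 ≡ 49^2 = 2401 ≡ 9 (mod 299)
7^8 ≡ 9^2 = 81 ≡ 81 (mod 299)
7^16 ≡ 81^2 = 6561 ≡ 282 (mod 299)
7^32 ≡ 282^2 = 79524 ≡ 289 (mod 299)
7^64 ≡ 289^2 = 83521 ≡ 100 (mod 299)
7^128 ≡ 100^2 = 10000 ≡ 133 (mod 299)
149 = 128 + 16 + 4 + 1 in binary powers of 2.
So 7^149 ≡ 133 · 282 · 9 · 7 ≡ 180 (mod 299).
Squaring chain: 180; never reaches −1, so base 7 is a Miller–Rabin witness that 299 is composite.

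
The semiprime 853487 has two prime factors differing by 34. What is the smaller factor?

907

Since p = q + 34, we have 853487 = q(q + 34), so q² + 34q − 853487 = 0.
Discriminant: 34² + 4·853487 = 1156 + 3413948 = 3415104; √3415104 = 1848.
q = (−34 + 1848)/2 = 907, and p = q + 34 = 941.
Check: 907 · 941 = 853487.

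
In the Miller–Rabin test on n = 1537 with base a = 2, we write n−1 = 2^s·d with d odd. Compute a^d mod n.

1537 − 1 = 1536 = 2^9 · 3, so d = 3.
2^1 ≡ 2 (mod 1537)
2^2 ≡ 2^2 = 4 ≡ 4 (mod 1537)
3 = 2 + 1 in binary powers of 2.
So 2^3 ≡ 4 · 2 ≡ 8 (mod 1537).
Squaring chain: 8 → 64 → 1022 → 861 → 487 → 471 → 513 → 342 → 152; never reaches −1, so base 2 is a Miller–Rabin witness that 1537 is composite.

8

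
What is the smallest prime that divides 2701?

2701 is odd.
Digit sum 10, not divisible by 3.
Ends in 1: not divisible by 5.
7: 2701 = 7·385 + 6
11: 2701 = 11·245 + 6
13: 2701 = 13·207 + 10
17: 2701 = 17·158 + 15
19: 2701 = 19·142 + 3
23: 2701 = 23·117 + 10
29: 2701 = 29·93 + 4
31: 2701 = 31·87 + 4
37: 2701 = 37·73

37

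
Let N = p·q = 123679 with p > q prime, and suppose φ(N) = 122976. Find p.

367

φ(n) = (p−1)(q−1) = n − (p+q) + 1, so p + q = 123679 − 122976 + 1 = 704.
p and q are the roots of t² − 704t + 123679 = 0.
Discriminant: 704² − 4·123679 = 495616 − 494716 = 900; √900 = 30.
q = (704 − 30)/2 = 337, p = (704 + 30)/2 = 367.
Check: 337 · 367 = 123679.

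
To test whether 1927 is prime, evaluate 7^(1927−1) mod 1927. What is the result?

758

7^1 ≡ 7 (mod 1927)
7^2 ≡ 7^2 = 49 ≡ 49 (mod 1927)
7^4 ≡ 49^2 = 2401 ≡ 474 (mod 1927)
7^8 ≡ 474^2 = 224676 ≡ 1144 (mod 1927)
7^16 ≡ 1144^2 = 1308736 ≡ 303 (mod 1927)
7^32 ≡ 303^2 = 91809 ≡ 1240 (mod 1927)
7^64 ≡ 1240^2 = 1537600 ≡ 1781 (mod 1927)
7^128 ≡ 1781^2 = 3171961 ≡ 119 (mod 1927)
7^256 ≡ 119^2 = 14161 ≡ 672 (mod 1927)
7^512 ≡ 672^2 = 451584 ≡ 666 (mod 1927)
7^1024 ≡ 666^2 = 443556 ≡ 346 (mod 1927)
1926 = 1024 + 512 + 256 + 128 + 4 + 2 in binary powers of 2.
So 7^1926 ≡ 346 · 666 · 672 · 119 · 474 · 49 ≡ 758 (mod 1927).
Since 758 ≠ 1, base 7 is a Fermat witness: 1927 is composite.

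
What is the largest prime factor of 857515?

89

857515 = 5 · 171503
171503 = 41 · 4183
4183 = 47 · 89
89 is prime.
So 857515 = 5 · 41 · 47 · 89; the largest prime factor is 89.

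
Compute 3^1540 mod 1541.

1

3^1 ≡ 3 (mod 1541)
3^2 ≡ 3^2 = 9 ≡ 9 (mod 1541)
3^4 ≡ 9^2 = 81 ≡ 81 (mod 1541)
3^8 ≡ 81^2 = 6561 ≡ 397 (mod 1541)
3^16 ≡ 397^2 = 157609 ≡ 427 (mod 1541)
3^32 ≡ 427^2 = 182329 ≡ 491 (mod 1541)
3^64 ≡ 491^2 = 241081 ≡ 685 (mod 1541)
3^128 ≡ 685^2 = 469225 ≡ 761 (mod 1541)
3^256 ≡ 761^2 = 579121 ≡ 1246 (mod 1541)
3^512 ≡ 1246^2 = 1552516 ≡ 729 (mod 1541)
3^1024 ≡ 729^2 = 531441 ≡ 1337 (mod 1541)
1540 = 1024 + 512 + 4 in binary powers of 2.
So 3^1540 ≡ 1337 · 729 · 81 ≡ 1 (mod 1541).
Since the result is 1, base 3 gives no evidence that 1541 is composite.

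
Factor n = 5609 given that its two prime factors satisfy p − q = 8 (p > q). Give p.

79

Since p = q + 8, we have 5609 = q(q + 8), so q² + 8q − 5609 = 0.
Discriminant: 8² + 4·5609 = 64 + 22436 = 22500; √22500 = 150.
q = (−8 + 150)/2 = 71, and p = q + 8 = 79.
Check: 71 · 79 = 5609.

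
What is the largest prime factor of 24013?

24013 = 11 · 2183
2183 = 37 · 59
59 is prime.
So 24013 = 11 · 37 · 59; the largest prime factor is 59.

59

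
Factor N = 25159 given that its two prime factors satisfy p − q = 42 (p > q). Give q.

Since p = q + 42, we have 25159 = q(q + 42), so q² + 42q − 25159 = 0.
Discriminant: 42² + 4·25159 = 1764 + 100636 = 102400; √102400 = 320.
q = (−42 + 320)/2 = 139, and p = q + 42 = 181.
Check: 139 · 181 = 25159.

139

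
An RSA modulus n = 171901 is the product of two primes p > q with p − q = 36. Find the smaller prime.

Since p = q + 36, we have 171901 = q(q + 36), so q² + 36q − 171901 = 0.
Discriminant: 36² + 4·171901 = 1296 + 687604 = 688900; √688900 = 830.
q = (−36 + 830)/2 = 397, and p = q + 36 = 433.
Check: 397 · 433 = 171901.

397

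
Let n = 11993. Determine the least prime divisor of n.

11993 is odd.
Digit sum 23, not divisible by 3.
Ends in 3: not divisible by 5.
7: 11993 = 7·1713 + 2
11: 11993 = 11·1090 + 3
13: 11993 = 13·922 + 7
17: 11993 = 17·705 + 8
19: 11993 = 19·631 + 4
23: 11993 = 23·521 + 10
29: 11993 = 29·413 + 16
31: 11993 = 31·386 + 27
37: 11993 = 37·324 + 5
41: 11993 = 41·292 + 21
43: 11993 = 43·278 + 39
47: 11993 = 47·255 + 8
53: 11993 = 53·226 + 15
59: 11993 = 59·203 + 16
61: 11993 = 61·196 + 37
67: 11993 = 67·179

67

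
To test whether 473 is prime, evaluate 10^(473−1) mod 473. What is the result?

10^1 ≡ 10 (mod 473)
10^2 ≡ 10^2 = 100 ≡ 100 (mod 473)
10^4 ≡ 100^2 = 10000 ≡ 67 (mod 473)
10^8 ≡ 67^2 = 4489 ≡ 232 (mod 473)
10^16 ≡ 232^2 = 53824 ≡ 375 (mod 473)
10^32 ≡ 375^2 = 140625 ≡ 144 (mod 473)
10^64 ≡ 144^2 = 20736 ≡ 397 (mod 473)
10^128 ≡ 397^2 = 157609 ≡ 100 (mod 473)
10^256 ≡ 100^2 = 10000 ≡ 67 (mod 473)
472 = 256 + 128 + 64 + 16 + 8 in binary powers of 2.
So 10^472 ≡ 67 · 100 · 397 · 375 · 232 ≡ 23 (mod 473).
Since 23 ≠ 1, base 10 is a Fermat witness: 473 is composite.

23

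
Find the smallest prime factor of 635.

5

635 is odd.
Digit sum 14, not divisible by 3.
Ends in 5: divisible by 5.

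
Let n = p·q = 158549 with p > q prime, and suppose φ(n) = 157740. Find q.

331

φ(n) = (p−1)(q−1) = n − (p+q) + 1, so p + q = 158549 − 157740 + 1 = 810.
p and q are the roots of t² − 810t + 158549 = 0.
Discriminant: 810² − 4·158549 = 656100 − 634196 = 21904; √21904 = 148.
q = (810 − 148)/2 = 331, p = (810 + 148)/2 = 479.
Check: 331 · 479 = 158549.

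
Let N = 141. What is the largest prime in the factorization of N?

47

141 = 3 · 47
47 is prime.
So 141 = 3 · 47; the largest prime factor is 47.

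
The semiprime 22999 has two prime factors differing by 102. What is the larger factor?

Since p = q + 102, we have 22999 = q(q + 102), so q² + 102q − 22999 = 0.
Discriminant: 102² + 4·22999 = 10404 + 91996 = 102400; √102400 = 320.
q = (−102 + 320)/2 = 109, and p = q + 102 = 211.
Check: 109 · 211 = 22999.

211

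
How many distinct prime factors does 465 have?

3

465 = 3 · 155
155 = 5 · 31
465 = 3 · 5 · 31, which has 3 distinct prime factors.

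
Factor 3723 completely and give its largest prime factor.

3723 = 3 · 1241
1241 = 17 · 73
73 is prime.
So 3723 = 3 · 17 · 73; the largest prime factor is 73.

73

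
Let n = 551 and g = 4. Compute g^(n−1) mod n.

4^1 ≡ 4 (mod 551)
4^2 ≡ 4^2 = 16 ≡ 16 (mod 551)
4^4 ≡ 16^2 = 256 ≡ 256 (mod 551)
4^8 ≡ 256^2 = 65536 ≡ 518 (mod 551)
4^16 ≡ 518^2 = 268324 ≡ 538 (mod 551)
4^32 ≡ 538^2 = 289444 ≡ 169 (mod 551)
4^64 ≡ 169^2 = 28561 ≡ 460 (mod 551)
4^128 ≡ 460^2 = 211600 ≡ 16 (mod 551)
4^256 ≡ 16^2 = 256 ≡ 256 (mod 551)
4^512 ≡ 256^2 = 65536 ≡ 518 (mod 551)
550 = 512 + 32 + 4 + 2 in binary powers of 2.
So 4^550 ≡ 518 · 169 · 256 · 16 ≡ 517 (mod 551).
Since 517 ≠ 1, base 4 is a Fermat witness: 551 is composite.

517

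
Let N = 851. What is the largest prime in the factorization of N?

37

851 = 23 · 37
37 is prime.
So 851 = 23 · 37; the largest prime factor is 37.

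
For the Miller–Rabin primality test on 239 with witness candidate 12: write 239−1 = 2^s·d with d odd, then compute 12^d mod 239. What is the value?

1

239 − 1 = 238 = 2^1 · 119, so d = 119.
12^1 ≡ 12 (mod 239)
12^2 ≡ 12^2 = 144 ≡ 144 (mod 239)
12^4 ≡ 144^2 = 20736 ≡ 182 (mod 239)
12^8 ≡ 182^2 = 33124 ≡ 142 (mod 239)
12^16 ≡ 142^2 = 20164 ≡ 88 (mod 239)
12^32 ≡ 88^2 = 7744 ≡ 96 (mod 239)
12^64 ≡ 96^2 = 9216 ≡ 134 (mod 239)
119 = 64 + 32 + 16 + 4 + 2 + 1 in binary powers of 2.
So 12^119 ≡ 134 · 96 · 88 · 182 · 144 · 12 ≡ 1 (mod 239).
Since 12^d ≡ 1 (mod 239), base 12 does not prove 239 composite.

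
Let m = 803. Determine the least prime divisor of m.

803 is odd.
Digit sum 11, not divisible by 3.
Ends in 3: not divisible by 5.
7: 803 = 7·114 + 5
11: 803 = 11·73

11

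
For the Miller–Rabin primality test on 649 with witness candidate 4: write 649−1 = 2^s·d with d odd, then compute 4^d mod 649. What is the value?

26

649 − 1 = 648 = 2^3 · 81, so d = 81.
4^1 ≡ 4 (mod 649)
4^2 ≡ 4^2 = 16 ≡ 16 (mod 649)
4^4 ≡ 16^2 = 256 ≡ 256 (mod 649)
4^8 ≡ 256^2 = 65536 ≡ 636 (mod 649)
4^16 ≡ 636^2 = 404496 ≡ 169 (mod 649)
4^32 ≡ 169^2 = 28561 ≡ 5 (mod 649)
4^64 ≡ 5^2 = 25 ≡ 25 (mod 649)
81 = 64 + 16 + 1 in binary powers of 2.
So 4^81 ≡ 25 · 169 · 4 ≡ 26 (mod 649).
Squaring chain: 26 → 27 → 80; never reaches −1, so base 4 is a Miller–Rabin witness that 649 is composite.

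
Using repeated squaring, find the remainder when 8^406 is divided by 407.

8^1 ≡ 8 (mod 407)
8^2 ≡ 8^2 = 64 ≡ 64 (mod 407)
8^4 ≡ 64^2 = 4096 ≡ 26 (mod 407)
8^8 ≡ 26^2 = 676 ≡ 269 (mod 407)
8^16 ≡ 269^2 = 72361 ≡ 322 (mod 407)
8^32 ≡ 322^2 = 103684 ≡ 306 (mod 407)
8^64 ≡ 306^2 = 93636 ≡ 26 (mod 407)
8^128 ≡ 26^2 = 676 ≡ 269 (mod 407)
8^256 ≡ 269^2 = 72361 ≡ 322 (mod 407)
406 = 256 + 128 + 16 + 4 + 2 in binary powers of 2.
So 8^406 ≡ 322 · 269 · 322 · 26 · 64 ≡ 344 (mod 407).
Since 344 ≠ 1, base 8 is a Fermat witness: 407 is composite.

344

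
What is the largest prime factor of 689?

689 = 13 · 53
53 is prime.
So 689 = 13 · 53; the largest prime factor is 53.

53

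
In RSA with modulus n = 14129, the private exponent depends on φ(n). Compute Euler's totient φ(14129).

13860

Factor: 14129 = 71 · 199.
φ(14129) = (71−1) · (199−1) = 70 · 198 = 13860.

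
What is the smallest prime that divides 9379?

83

9379 is odd.
Digit sum 28, not divisible by 3.
Ends in 9: not divisible by 5.
7: 9379 = 7·1339 + 6
11: 9379 = 11·852 + 7
13: 9379 = 13·721 + 6
17: 9379 = 17·551 + 12
19: 9379 = 19·493 + 12
23: 9379 = 23·407 + 18
29: 9379 = 29·323 + 12
31: 9379 = 31·302 + 17
37: 9379 = 37·253 + 18
41: 9379 = 41·228 + 31
43: 9379 = 43·218 + 5
47: 9379 = 47·199 + 26
53: 9379 = 53·176 + 51
59: 9379 = 59·158 + 57
61: 9379 = 61·153 + 46
67: 9379 = 67·139 + 66
71: 9379 = 71·132 + 7
73: 9379 = 73·128 + 35
79: 9379 = 79·118 + 57
83: 9379 = 83·113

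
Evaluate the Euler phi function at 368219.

Factor: 368219 = 59 · 79^2.
φ(368219) = (59−1) · 79^1·(79−1) = 58 · 6162 = 357396.

357396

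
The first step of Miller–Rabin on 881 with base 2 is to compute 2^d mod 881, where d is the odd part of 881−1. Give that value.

881 − 1 = 880 = 2^4 · 55, so d = 55.
2^1 ≡ 2 (mod 881)
2^2 ≡ 2^2 = 4 ≡ 4 (mod 881)
2^4 ≡ 4^2 = 16 ≡ 16 (mod 881)
2^8 ≡ 16^2 = 256 ≡ 256 (mod 881)
2^16 ≡ 256^2 = 65536 ≡ 342 (mod 881)
2^32 ≡ 342^2 = 116964 ≡ 672 (mod 881)
55 = 32 + 16 + 4 + 2 + 1 in binary powers of 2.
So 2^55 ≡ 672 · 342 · 16 · 4 · 2 ≡ 1 (mod 881).
Since 2^d ≡ 1 (mod 881), base 2 does not prove 881 composite.

1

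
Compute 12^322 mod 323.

12^1 ≡ 12 (mod 323)
12^2 ≡ 12^2 = 144 ≡ 144 (mod 323)
12^4 ≡ 144^2 = 20736 ≡ 64 (mod 323)
12^8 ≡ 64^2 = 4096 ≡ 220 (mod 323)
12^16 ≡ 220^2 = 48400 ≡ 273 (mod 323)
12^32 ≡ 273^2 = 74529 ≡ 239 (mod 323)
12^64 ≡ 239^2 = 57121 ≡ 273 (mod 323)
12^128 ≡ 273^2 = 74529 ≡ 239 (mod 323)
12^256 ≡ 239^2 = 57121 ≡ 273 (mod 323)
322 = 256 + 64 + 2 in binary powers of 2.
So 12^322 ≡ 273 · 273 · 144 ≡ 178 (mod 323).
Since 178 ≠ 1, base 12 is a Fermat witness: 323 is composite.

178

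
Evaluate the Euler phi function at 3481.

Factor: 3481 = 59^2.
φ(3481) = 59^1·(59−1) = 3422.

3422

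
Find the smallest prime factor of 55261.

73

55261 is odd.
Digit sum 19, not divisible by 3.
Ends in 1: not divisible by 5.
7: 55261 = 7·7894 + 3
11: 55261 = 11·5023 + 8
13: 55261 = 13·4250 + 11
17: 55261 = 17·3250 + 11
19: 55261 = 19·2908 + 9
23: 55261 = 23·2402 + 15
29: 55261 = 29·1905 + 16
31: 55261 = 31·1782 + 19
37: 55261 = 37·1493 + 20
41: 55261 = 41·1347 + 34
43: 55261 = 43·1285 + 6
47: 55261 = 47·1175 + 36
53: 55261 = 53·1042 + 35
59: 55261 = 59·936 + 37
61: 55261 = 61·905 + 56
67: 55261 = 67·824 + 53
71: 55261 = 71·778 + 23
73: 55261 = 73·757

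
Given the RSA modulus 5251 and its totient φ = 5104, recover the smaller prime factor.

59

φ(n) = (p−1)(q−1) = n − (p+q) + 1, so p + q = 5251 − 5104 + 1 = 148.
p and q are the roots of t² − 148t + 5251 = 0.
Discriminant: 148² − 4·5251 = 21904 − 21004 = 900; √900 = 30.
q = (148 − 30)/2 = 59, p = (148 + 30)/2 = 89.
Check: 59 · 89 = 5251.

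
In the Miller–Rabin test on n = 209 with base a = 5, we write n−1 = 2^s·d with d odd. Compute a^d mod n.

169

209 − 1 = 208 = 2^4 · 13, so d = 13.
5^1 ≡ 5 (mod 209)
5^2 ≡ 5^2 = 25 ≡ 25 (mod 209)
5^4 ≡ 25^2 = 625 ≡ 207 (mod 209)
5^8 ≡ 207^2 = 42849 ≡ 4 (mod 209)
13 = 8 + 4 + 1 in binary powers of 2.
So 5^13 ≡ 4 · 207 · 5 ≡ 169 (mod 209).
Squaring chain: 169 → 137 → 168 → 9; never reaches −1, so base 5 is a Miller–Rabin witness that 209 is composite.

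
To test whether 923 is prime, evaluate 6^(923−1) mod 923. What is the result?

6^1 ≡ 6 (mod 923)
6^2 ≡ 6^2 = 36 ≡ 36 (mod 923)
6^4 ≡ 36^2 = 1296 ≡ 373 (mod 923)
6^8 ≡ 373^2 = 139129 ≡ 679 (mod 923)
6^16 ≡ 679^2 = 461041 ≡ 464 (mod 923)
6^32 ≡ 464^2 = 215296 ≡ 237 (mod 923)
6^64 ≡ 237^2 = 56169 ≡ 789 (mod 923)
6^128 ≡ 789^2 = 622521 ≡ 419 (mod 923)
6^256 ≡ 419^2 = 175561 ≡ 191 (mod 923)
6^512 ≡ 191^2 = 36481 ≡ 484 (mod 923)
922 = 512 + 256 + 128 + 16 + 8 + 2 in binary powers of 2.
So 6^922 ≡ 484 · 191 · 419 · 464 · 679 · 36 ≡ 862 (mod 923).
Since 862 ≠ 1, base 6 is a Fermat witness: 923 is composite.

862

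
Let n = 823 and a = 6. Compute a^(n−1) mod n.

1

6^1 ≡ 6 (mod 823)
6^2 ≡ 6^2 = 36 ≡ 36 (mod 823)
6^4 ≡ 36^2 = 1296 ≡ 473 (mod 823)
6^8 ≡ 473^2 = 223729 ≡ 696 (mod 823)
6^16 ≡ 696^2 = 484416 ≡ 492 (mod 823)
6^32 ≡ 492^2 = 242064 ≡ 102 (mod 823)
6^64 ≡ 102^2 = 10404 ≡ 528 (mod 823)
6^128 ≡ 528^2 = 278784 ≡ 610 (mod 823)
6^256 ≡ 610^2 = 372100 ≡ 104 (mod 823)
6^512 ≡ 104^2 = 10816 ≡ 117 (mod 823)
822 = 512 + 256 + 32 + 16 + 4 + 2 in binary powers of 2.
So 6^822 ≡ 117 · 104 · 102 · 492 · 473 · 36 ≡ 1 (mod 823).
Since the result is 1, base 6 gives no evidence that 823 is composite.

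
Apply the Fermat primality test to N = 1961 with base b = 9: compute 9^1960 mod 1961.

9^1 ≡ 9 (mod 1961)
9^2 ≡ 9^2 = 81 ≡ 81 (mod 1961)
9^4 ≡ 81^2 = 6561 ≡ 678 (mod 1961)
9^8 ≡ 678^2 = 459684 ≡ 810 (mod 1961)
9^16 ≡ 810^2 = 656100 ≡ 1126 (mod 1961)
9^32 ≡ 1126^2 = 1267876 ≡ 1070 (mod 1961)
9^64 ≡ 1070^2 = 1144900 ≡ 1637 (mod 1961)
9^128 ≡ 1637^2 = 2679769 ≡ 1043 (mod 1961)
9^256 ≡ 1043^2 = 1087849 ≡ 1455 (mod 1961)
9^512 ≡ 1455^2 = 2117025 ≡ 1106 (mod 1961)
9^1024 ≡ 1106^2 = 1223236 ≡ 1533 (mod 1961)
1960 = 1024 + 512 + 256 + 128 + 32 + 8 in binary powers of 2.
So 9^1960 ≡ 1533 · 1106 · 1455 · 1043 · 1070 · 810 ≡ 1533 (mod 1961).
Since 1533 ≠ 1, base 9 is a Fermat witness: 1961 is composite.

1533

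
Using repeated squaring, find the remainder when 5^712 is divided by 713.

315

5^1 ≡ 5 (mod 713)
5^2 ≡ 5^2 = 25 ≡ 25 (mod 713)
5^4 ≡ 25^2 = 625 ≡ 625 (mod 713)
5^8 ≡ 625^2 = 390625 ≡ 614 (mod 713)
5^16 ≡ 614^2 = 376996 ≡ 532 (mod 713)
5^32 ≡ 532^2 = 283024 ≡ 676 (mod 713)
5^64 ≡ 676^2 = 456976 ≡ 656 (mod 713)
5^128 ≡ 656^2 = 430336 ≡ 397 (mod 713)
5^256 ≡ 397^2 = 157609 ≡ 36 (mod 713)
5^512 ≡ 36^2 = 1296 ≡ 583 (mod 713)
712 = 512 + 128 + 64 + 8 in binary powers of 2.
So 5^712 ≡ 583 · 397 · 656 · 614 ≡ 315 (mod 713).
Since 315 ≠ 1, base 5 is a Fermat witness: 713 is composite.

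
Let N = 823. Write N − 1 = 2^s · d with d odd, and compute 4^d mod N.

1

823 − 1 = 822 = 2^1 · 411, so d = 411.
4^1 ≡ 4 (mod 823)
4^2 ≡ 4^2 = 16 ≡ 16 (mod 823)
4^4 ≡ 16^2 = 256 ≡ 256 (mod 823)
4^8 ≡ 256^2 = 65536 ≡ 519 (mod 823)
4^16 ≡ 519^2 = 269361 ≡ 240 (mod 823)
4^32 ≡ 240^2 = 57600 ≡ 813 (mod 823)
4^64 ≡ 813^2 = 660969 ≡ 100 (mod 823)
4^128 ≡ 100^2 = 10000 ≡ 124 (mod 823)
4^256 ≡ 124^2 = 15376 ≡ 562 (mod 823)
411 = 256 + 128 + 16 + 8 + 2 + 1 in binary powers of 2.
So 4^411 ≡ 562 · 124 · 240 · 519 · 16 · 4 ≡ 1 (mod 823).
Since 4^d ≡ 1 (mod 823), base 4 does not prove 823 composite.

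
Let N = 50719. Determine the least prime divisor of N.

67

50719 is odd.
Digit sum 22, not divisible by 3.
Ends in 9: not divisible by 5.
7: 50719 = 7·7245 + 4
11: 50719 = 11·4610 + 9
13: 50719 = 13·3901 + 6
17: 50719 = 17·2983 + 8
19: 50719 = 19·2669 + 8
23: 50719 = 23·2205 + 4
29: 50719 = 29·1748 + 27
31: 50719 = 31·1636 + 3
37: 50719 = 37·1370 + 29
41: 50719 = 41·1237 + 2
43: 50719 = 43·1179 + 22
47: 50719 = 47·1079 + 6
53: 50719 = 53·956 + 51
59: 50719 = 59·859 + 38
61: 50719 = 61·831 + 28
67: 50719 = 67·757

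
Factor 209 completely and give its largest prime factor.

209 = 11 · 19
19 is prime.
So 209 = 11 · 19; the largest prime factor is 19.

19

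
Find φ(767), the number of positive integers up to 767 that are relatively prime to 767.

Factor: 767 = 13 · 59.
φ(767) = (13−1) · (59−1) = 12 · 58 = 696.

696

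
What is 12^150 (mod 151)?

12^1 ≡ 12 (mod 151)
12^2 ≡ 12^2 = 144 ≡ 144 (mod 151)
12^4 ≡ 144^2 = 20736 ≡ 49 (mod 151)
12^8 ≡ 49^2 = 2401 ≡ 136 (mod 151)
12^16 ≡ 136^2 = 18496 ≡ 74 (mod 151)
12^32 ≡ 74^2 = 5476 ≡ 40 (mod 151)
12^64 ≡ 40^2 = 1600 ≡ 90 (mod 151)
12^128 ≡ 90^2 = 8100 ≡ 97 (mod 151)
150 = 128 + 16 + 4 + 2 in binary powers of 2.
So 12^150 ≡ 97 · 74 · 49 · 144 ≡ 1 (mod 151).
Since the result is 1, base 12 gives no evidence that 151 is composite.

1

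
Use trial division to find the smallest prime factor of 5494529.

5494529 is odd.
Digit sum 38, not divisible by 3.
Ends in 9: not divisible by 5.
7: 5494529 = 7·784932 + 5
11: 5494529 = 11·499502 + 7
13: 5494529 = 13·422656 + 1
17: 5494529 = 17·323207 + 10
19: 5494529 = 19·289185 + 14
23: 5494529 = 23·238892 + 13
29: 5494529 = 29·189466 + 15
31: 5494529 = 31·177242 + 27
37: 5494529 = 37·148500 + 29
41: 5494529 = 41·134012 + 37
43: 5494529 = 43·127779 + 32
47: 5494529 = 47·116904 + 41
53: 5494529 = 53·103670 + 19
59: 5494529 = 59·93127 + 36
61: 5494529 = 61·90074 + 15
67: 5494529 = 67·82007 + 60
71: 5494529 = 71·77387 + 52
73: 5494529 = 73·75267 + 38
79: 5494529 = 79·69551

79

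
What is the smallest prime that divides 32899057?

71

32899057 is odd.
Digit sum 43, not divisible by 3.
Ends in 7: not divisible by 5.
7: 32899057 = 7·4699865 + 2
11: 32899057 = 11·2990823 + 4
13: 32899057 = 13·2530696 + 9
17: 32899057 = 17·1935238 + 11
19: 32899057 = 19·1731529 + 6
23: 32899057 = 23·1430393 + 18
29: 32899057 = 29·1134450 + 7
31: 32899057 = 31·1061259 + 28
37: 32899057 = 37·889163 + 26
41: 32899057 = 41·802416 + 1
43: 32899057 = 43·765094 + 15
47: 32899057 = 47·699979 + 44
53: 32899057 = 53·620736 + 49
59: 32899057 = 59·557611 + 8
61: 32899057 = 61·539328 + 49
67: 32899057 = 67·491030 + 47
71: 32899057 = 71·463367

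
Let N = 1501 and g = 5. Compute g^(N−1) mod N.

5^1 ≡ 5 (mod 1501)
5^2 ≡ 5^2 = 25 ≡ 25 (mod 1501)
5^4 ≡ 25^2 = 625 ≡ 625 (mod 1501)
5^8 ≡ 625^2 = 390625 ≡ 365 (mod 1501)
5^16 ≡ 365^2 = 133225 ≡ 1137 (mod 1501)
5^32 ≡ 1137^2 = 1292769 ≡ 408 (mod 1501)
5^64 ≡ 408^2 = 166464 ≡ 1354 (mod 1501)
5^128 ≡ 1354^2 = 1833316 ≡ 595 (mod 1501)
5^256 ≡ 595^2 = 354025 ≡ 1290 (mod 1501)
5^512 ≡ 1290^2 = 1664100 ≡ 992 (mod 1501)
5^1024 ≡ 992^2 = 984064 ≡ 909 (mod 1501)
1500 = 1024 + 256 + 128 + 64 + 16 + 8 + 4 in binary powers of 2.
So 5^1500 ≡ 909 · 1290 · 595 · 1354 · 1137 · 365 · 625 ≡ 64 (mod 1501).
Since 64 ≠ 1, base 5 is a Fermat witness: 1501 is composite.

64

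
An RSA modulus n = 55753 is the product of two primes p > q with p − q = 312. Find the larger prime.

Since p = q + 312, we have 55753 = q(q + 312), so q² + 312q − 55753 = 0.
Discriminant: 312² + 4·55753 = 97344 + 223012 = 320356; √320356 = 566.
q = (−312 + 566)/2 = 127, and p = q + 312 = 439.
Check: 127 · 439 = 55753.

439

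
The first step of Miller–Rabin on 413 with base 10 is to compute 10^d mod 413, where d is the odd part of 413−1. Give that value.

129

413 − 1 = 412 = 2^2 · 103, so d = 103.
10^1 ≡ 10 (mod 413)
10^2 ≡ 10^2 = 100 ≡ 100 (mod 413)
10^4 ≡ 100^2 = 10000 ≡ 88 (mod 413)
10^8 ≡ 88^2 = 7744 ≡ 310 (mod 413)
10^16 ≡ 310^2 = 96100 ≡ 284 (mod 413)
10^32 ≡ 284^2 = 80656 ≡ 121 (mod 413)
10^64 ≡ 121^2 = 14641 ≡ 186 (mod 413)
103 = 64 + 32 + 4 + 2 + 1 in binary powers of 2.
So 10^103 ≡ 186 · 121 · 88 · 100 · 10 ≡ 129 (mod 413).
Squaring chain: 129 → 121; never reaches −1, so base 10 is a Miller–Rabin witness that 413 is composite.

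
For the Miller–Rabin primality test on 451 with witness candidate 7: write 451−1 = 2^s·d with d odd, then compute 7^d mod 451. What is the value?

451 − 1 = 450 = 2^1 · 225, so d = 225.
7^1 ≡ 7 (mod 451)
7^2 ≡ 7^2 = 49 ≡ 49 (mod 451)
7^4 ≡ 49^2 = 2401 ≡ 146 (mod 451)
7^8 ≡ 146^2 = 21316 ≡ 119 (mod 451)
7^16 ≡ 119^2 = 14161 ≡ 180 (mod 451)
7^32 ≡ 180^2 = 32400 ≡ 379 (mod 451)
7^64 ≡ 379^2 = 143641 ≡ 223 (mod 451)
7^128 ≡ 223^2 = 49729 ≡ 119 (mod 451)
225 = 128 + 64 + 32 + 1 in binary powers of 2.
So 7^225 ≡ 119 · 223 · 379 · 7 ≡ 208 (mod 451).
Squaring chain: 208; never reaches −1, so base 7 is a Miller–Rabin witness that 451 is composite.

208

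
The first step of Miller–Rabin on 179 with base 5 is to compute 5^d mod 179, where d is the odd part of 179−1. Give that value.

179 − 1 = 178 = 2^1 · 89, so d = 89.
5^1 ≡ 5 (mod 179)
5^2 ≡ 5^2 = 25 ≡ 25 (mod 179)
5^4 ≡ 25^2 = 625 ≡ 88 (mod 179)
5^8 ≡ 88^2 = 7744 ≡ 47 (mod 179)
5^16 ≡ 47^2 = 2209 ≡ 61 (mod 179)
5^32 ≡ 61^2 = 3721 ≡ 141 (mod 179)
5^64 ≡ 141^2 = 19881 ≡ 12 (mod 179)
89 = 64 + 16 + 8 + 1 in binary powers of 2.
So 5^89 ≡ 12 · 61 · 47 · 5 ≡ 1 (mod 179).
Since 5^d ≡ 1 (mod 179), base 5 does not prove 179 composite.

1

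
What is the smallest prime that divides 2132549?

73

2132549 is odd.
Digit sum 26, not divisible by 3.
Ends in 9: not divisible by 5.
7: 2132549 = 7·304649 + 6
11: 2132549 = 11·193868 + 1
13: 2132549 = 13·164042 + 3
17: 2132549 = 17·125444 + 1
19: 2132549 = 19·112239 + 8
23: 2132549 = 23·92719 + 12
29: 2132549 = 29·73536 + 5
31: 2132549 = 31·68791 + 28
37: 2132549 = 37·57636 + 17
41: 2132549 = 41·52013 + 16
43: 2132549 = 43·49594 + 7
47: 2132549 = 47·45373 + 18
53: 2132549 = 53·40236 + 41
59: 2132549 = 59·36144 + 53
61: 2132549 = 61·34959 + 50
67: 2132549 = 67·31829 + 6
71: 2132549 = 71·30035 + 64
73: 2132549 = 73·29213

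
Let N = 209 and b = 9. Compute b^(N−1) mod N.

9^1 ≡ 9 (mod 209)
9^2 ≡ 9^2 = 81 ≡ 81 (mod 209)
9^4 ≡ 81^2 = 6561 ≡ 82 (mod 209)
9^8 ≡ 82^2 = 6724 ≡ 36 (mod 209)
9^16 ≡ 36^2 = 1296 ≡ 42 (mod 209)
9^32 ≡ 42^2 = 1764 ≡ 92 (mod 209)
9^64 ≡ 92^2 = 8464 ≡ 104 (mod 209)
9^128 ≡ 104^2 = 10816 ≡ 157 (mod 209)
208 = 128 + 64 + 16 in binary powers of 2.
So 9^208 ≡ 157 · 104 · 42 ≡ 47 (mod 209).
Since 47 ≠ 1, base 9 is a Fermat witness: 209 is composite.

47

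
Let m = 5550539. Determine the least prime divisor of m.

41

5550539 is odd.
Digit sum 32, not divisible by 3.
Ends in 9: not divisible by 5.
7: 5550539 = 7·792934 + 1
11: 5550539 = 11·504594 + 5
13: 5550539 = 13·426964 + 7
17: 5550539 = 17·326502 + 5
19: 5550539 = 19·292133 + 12
23: 5550539 = 23·241327 + 18
29: 5550539 = 29·191397 + 26
31: 5550539 = 31·179049 + 20
37: 5550539 = 37·150014 + 21
41: 5550539 = 41·135379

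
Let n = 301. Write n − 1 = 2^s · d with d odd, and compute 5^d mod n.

301 − 1 = 300 = 2^2 · 75, so d = 75.
5^1 ≡ 5 (mod 301)
5^2 ≡ 5^2 = 25 ≡ 25 (mod 301)
5^4 ≡ 25^2 = 625 ≡ 23 (mod 301)
5^8 ≡ 23^2 = 529 ≡ 228 (mod 301)
5^16 ≡ 228^2 = 51984 ≡ 212 (mod 301)
5^32 ≡ 212^2 = 44944 ≡ 95 (mod 301)
5^64 ≡ 95^2 = 9025 ≡ 296 (mod 301)
75 = 64 + 8 + 2 + 1 in binary powers of 2.
So 5^75 ≡ 296 · 228 · 25 · 5 ≡ 174 (mod 301).
Squaring chain: 174 → 176; never reaches −1, so base 5 is a Miller–Rabin witness that 301 is composite.

174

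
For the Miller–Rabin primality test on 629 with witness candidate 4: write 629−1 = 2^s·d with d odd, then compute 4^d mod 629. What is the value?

629 − 1 = 628 = 2^2 · 157, so d = 157.
4^1 ≡ 4 (mod 629)
4^2 ≡ 4^2 = 16 ≡ 16 (mod 629)
4^4 ≡ 16^2 = 256 ≡ 256 (mod 629)
4^8 ≡ 256^2 = 65536 ≡ 120 (mod 629)
4^16 ≡ 120^2 = 14400 ≡ 562 (mod 629)
4^32 ≡ 562^2 = 315844 ≡ 86 (mod 629)
4^64 ≡ 86^2 = 7396 ≡ 477 (mod 629)
4^128 ≡ 477^2 = 227529 ≡ 460 (mod 629)
157 = 128 + 16 + 8 + 4 + 1 in binary powers of 2.
So 4^157 ≡ 460 · 562 · 120 · 256 · 4 ≡ 225 (mod 629).
Squaring chain: 225 → 305; never reaches −1, so base 4 is a Miller–Rabin witness that 629 is composite.

225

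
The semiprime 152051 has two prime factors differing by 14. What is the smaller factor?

383

Since p = q + 14, we have 152051 = q(q + 14), so q² + 14q − 152051 = 0.
Discriminant: 14² + 4·152051 = 196 + 608204 = 608400; √608400 = 780.
q = (−14 + 780)/2 = 383, and p = q + 14 = 397.
Check: 383 · 397 = 152051.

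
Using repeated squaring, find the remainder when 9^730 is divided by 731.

13

9^1 ≡ 9 (mod 731)
9^2 ≡ 9^2 = 81 ≡ 81 (mod 731)
9^4 ≡ 81^2 = 6561 ≡ 713 (mod 731)
9^8 ≡ 713^2 = 508369 ≡ 324 (mod 731)
9^16 ≡ 324^2 = 104976 ≡ 443 (mod 731)
9^32 ≡ 443^2 = 196249 ≡ 341 (mod 731)
9^64 ≡ 341^2 = 116281 ≡ 52 (mod 731)
9^128 ≡ 52^2 = 2704 ≡ 511 (mod 731)
9^256 ≡ 511^2 = 261121 ≡ 154 (mod 731)
9^512 ≡ 154^2 = 23716 ≡ 324 (mod 731)
730 = 512 + 128 + 64 + 16 + 8 + 2 in binary powers of 2.
So 9^730 ≡ 324 · 511 · 52 · 443 · 324 · 81 ≡ 13 (mod 731).
Since 13 ≠ 1, base 9 is a Fermat witness: 731 is composite.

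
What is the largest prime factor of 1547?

17

1547 = 7 · 221
221 = 13 · 17
17 is prime.
So 1547 = 7 · 13 · 17; the largest prime factor is 17.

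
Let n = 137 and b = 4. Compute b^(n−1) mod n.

4^1 ≡ 4 (mod 137)
4^2 ≡ 4^2 = 16 ≡ 16 (mod 137)
4^4 ≡ 16^2 = 256 ≡ 119 (mod 137)
4^8 ≡ 119^2 = 14161 ≡ 50 (mod 137)
4^16 ≡ 50^2 = 2500 ≡ 34 (mod 137)
4^32 ≡ 34^2 = 1156 ≡ 60 (mod 137)
4^64 ≡ 60^2 = 3600 ≡ 38 (mod 137)
4^128 ≡ 38^2 = 1444 ≡ 74 (mod 137)
136 = 128 + 8 in binary powers of 2.
So 4^136 ≡ 74 · 50 ≡ 1 (mod 137).
Since the result is 1, base 4 gives no evidence that 137 is composite.

1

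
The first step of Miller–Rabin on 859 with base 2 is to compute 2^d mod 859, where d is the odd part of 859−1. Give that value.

858

859 − 1 = 858 = 2^1 · 429, so d = 429.
2^1 ≡ 2 (mod 859)
2^2 ≡ 2^2 = 4 ≡ 4 (mod 859)
2^4 ≡ 4^2 = 16 ≡ 16 (mod 859)
2^8 ≡ 16^2 = 256 ≡ 256 (mod 859)
2^16 ≡ 256^2 = 65536 ≡ 252 (mod 859)
2^32 ≡ 252^2 = 63504 ≡ 797 (mod 859)
2^64 ≡ 797^2 = 635209 ≡ 408 (mod 859)
2^128 ≡ 408^2 = 166464 ≡ 677 (mod 859)
2^256 ≡ 677^2 = 458329 ≡ 482 (mod 859)
429 = 256 + 128 + 32 + 8 + 4 + 1 in binary powers of 2.
So 2^429 ≡ 482 · 677 · 797 · 256 · 16 · 2 ≡ 858 (mod 859).
Since 2^d ≡ 858 (mod 859), base 2 does not prove 859 composite.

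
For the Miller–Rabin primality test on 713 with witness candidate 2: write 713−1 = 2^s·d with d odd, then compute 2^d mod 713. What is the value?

713 − 1 = 712 = 2^3 · 89, so d = 89.
2^1 ≡ 2 (mod 713)
2^2 ≡ 2^2 = 4 ≡ 4 (mod 713)
2^4 ≡ 4^2 = 16 ≡ 16 (mod 713)
2^8 ≡ 16^2 = 256 ≡ 256 (mod 713)
2^16 ≡ 256^2 = 65536 ≡ 653 (mod 713)
2^32 ≡ 653^2 = 426409 ≡ 35 (mod 713)
2^64 ≡ 35^2 = 1225 ≡ 512 (mod 713)
89 = 64 + 16 + 8 + 1 in binary powers of 2.
So 2^89 ≡ 512 · 653 · 256 · 2 ≡ 140 (mod 713).
Squaring chain: 140 → 349 → 591; never reaches −1, so base 2 is a Miller–Rabin witness that 713 is composite.

140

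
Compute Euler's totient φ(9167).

8976

Factor: 9167 = 89 · 103.
φ(9167) = (89−1) · (103−1) = 88 · 102 = 8976.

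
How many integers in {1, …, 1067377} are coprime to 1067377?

Factor: 1067377 = 67 · 89 · 179.
φ(1067377) = (67−1) · (89−1) · (179−1) = 66 · 88 · 178 = 1033824.

1033824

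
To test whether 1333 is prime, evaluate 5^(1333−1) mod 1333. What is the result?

5^1 ≡ 5 (mod 1333)
5^2 ≡ 5^2 = 25 ≡ 25 (mod 1333)
5^4 ≡ 25^2 = 625 ≡ 625 (mod 1333)
5^8 ≡ 625^2 = 390625 ≡ 56 (mod 1333)
5^16 ≡ 56^2 = 3136 ≡ 470 (mod 1333)
5^32 ≡ 470^2 = 220900 ≡ 955 (mod 1333)
5^64 ≡ 955^2 = 912025 ≡ 253 (mod 1333)
5^128 ≡ 253^2 = 64009 ≡ 25 (mod 1333)
5^256 ≡ 25^2 = 625 ≡ 625 (mod 1333)
5^512 ≡ 625^2 = 390625 ≡ 56 (mod 1333)
5^1024 ≡ 56^2 = 3136 ≡ 470 (mod 1333)
1332 = 1024 + 256 + 32 + 16 + 4 in binary powers of 2.
So 5^1332 ≡ 470 · 625 · 955 · 470 · 625 ≡ 838 (mod 1333).
Since 838 ≠ 1, base 5 is a Fermat witness: 1333 is composite.

838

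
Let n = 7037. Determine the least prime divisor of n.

7037 is odd.
Digit sum 17, not divisible by 3.
Ends in 7: not divisible by 5.
7: 7037 = 7·1005 + 2
11: 7037 = 11·639 + 8
13: 7037 = 13·541 + 4
17: 7037 = 17·413 + 16
19: 7037 = 19·370 + 7
23: 7037 = 23·305 + 22
29: 7037 = 29·242 + 19
31: 7037 = 31·227

31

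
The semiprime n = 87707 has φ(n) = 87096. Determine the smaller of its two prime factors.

229

φ(n) = (p−1)(q−1) = n − (p+q) + 1, so p + q = 87707 − 87096 + 1 = 612.
p and q are the roots of t² − 612t + 87707 = 0.
Discriminant: 612² − 4·87707 = 374544 − 350828 = 23716; √23716 = 154.
q = (612 − 154)/2 = 229, p = (612 + 154)/2 = 383.
Check: 229 · 383 = 87707.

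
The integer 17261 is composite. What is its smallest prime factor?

41

17261 is odd.
Digit sum 17, not divisible by 3.
Ends in 1: not divisible by 5.
7: 17261 = 7·2465 + 6
11: 17261 = 11·1569 + 2
13: 17261 = 13·1327 + 10
17: 17261 = 17·1015 + 6
19: 17261 = 19·908 + 9
23: 17261 = 23·750 + 11
29: 17261 = 29·595 + 6
31: 17261 = 31·556 + 25
37: 17261 = 37·466 + 19
41: 17261 = 41·421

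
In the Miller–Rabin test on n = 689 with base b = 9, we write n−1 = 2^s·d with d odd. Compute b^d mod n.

689 − 1 = 688 = 2^4 · 43, so d = 43.
9^1 ≡ 9 (mod 689)
9^2 ≡ 9^2 = 81 ≡ 81 (mod 689)
9^4 ≡ 81^2 = 6561 ≡ 360 (mod 689)
9^8 ≡ 360^2 = 129600 ≡ 68 (mod 689)
9^16 ≡ 68^2 = 4624 ≡ 490 (mod 689)
9^32 ≡ 490^2 = 240100 ≡ 328 (mod 689)
43 = 32 + 8 + 2 + 1 in binary powers of 2.
So 9^43 ≡ 328 · 68 · 81 · 9 ≡ 594 (mod 689).
Squaring chain: 594 → 68 → 490 → 328; never reaches −1, so base 9 is a Miller–Rabin witness that 689 is composite.

594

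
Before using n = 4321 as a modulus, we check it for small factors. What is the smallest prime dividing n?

29

4321 is odd.
Digit sum 10, not divisible by 3.
Ends in 1: not divisible by 5.
7: 4321 = 7·617 + 2
11: 4321 = 11·392 + 9
13: 4321 = 13·332 + 5
17: 4321 = 17·254 + 3
19: 4321 = 19·227 + 8
23: 4321 = 23·187 + 20
29: 4321 = 29·149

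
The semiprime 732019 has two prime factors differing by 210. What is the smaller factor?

757

Since p = q + 210, we have 732019 = q(q + 210), so q² + 210q − 732019 = 0.
Discriminant: 210² + 4·732019 = 44100 + 2928076 = 2972176; √2972176 = 1724.
q = (−210 + 1724)/2 = 757, and p = q + 210 = 967.
Check: 757 · 967 = 732019.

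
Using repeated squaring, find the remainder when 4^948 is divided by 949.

794

4^1 ≡ 4 (mod 949)
4^2 ≡ 4^2 = 16 ≡ 16 (mod 949)
4^4 ≡ 16^2 = 256 ≡ 256 (mod 949)
4^8 ≡ 256^2 = 65536 ≡ 55 (mod 949)
4^16 ≡ 55^2 = 3025 ≡ 178 (mod 949)
4^32 ≡ 178^2 = 31684 ≡ 367 (mod 949)
4^64 ≡ 367^2 = 134689 ≡ 880 (mod 949)
4^128 ≡ 880^2 = 774400 ≡ 16 (mod 949)
4^256 ≡ 16^2 = 256 ≡ 256 (mod 949)
4^512 ≡ 256^2 = 65536 ≡ 55 (mod 949)
948 = 512 + 256 + 128 + 32 + 16 + 4 in binary powers of 2.
So 4^948 ≡ 55 · 256 · 16 · 367 · 178 · 256 ≡ 794 (mod 949).
Since 794 ≠ 1, base 4 is a Fermat witness: 949 is composite.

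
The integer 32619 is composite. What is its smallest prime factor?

32619 is odd.
Digit sum 21, divisible by 3.

3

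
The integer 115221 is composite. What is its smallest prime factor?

3

115221 is odd.
Digit sum 12, divisible by 3.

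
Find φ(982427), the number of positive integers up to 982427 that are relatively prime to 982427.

952000

Factor: 982427 = 71 · 101 · 137.
φ(982427) = (71−1) · (101−1) · (137−1) = 70 · 100 · 136 = 952000.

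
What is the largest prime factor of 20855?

20855 = 5 · 4171
4171 = 43 · 97
97 is prime.
So 20855 = 5 · 43 · 97; the largest prime factor is 97.

97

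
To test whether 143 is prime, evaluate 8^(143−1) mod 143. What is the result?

8^1 ≡ 8 (mod 143)
8^2 ≡ 8^2 = 64 ≡ 64 (mod 143)
8^4 ≡ 64^2 = 4096 ≡ 92 (mod 143)
8^8 ≡ 92^2 = 8464 ≡ 27 (mod 143)
8^16 ≡ 27^2 = 729 ≡ 14 (mod 143)
8^32 ≡ 14^2 = 196 ≡ 53 (mod 143)
8^64 ≡ 53^2 = 2809 ≡ 92 (mod 143)
8^128 ≡ 92^2 = 8464 ≡ 27 (mod 143)
142 = 128 + 8 + 4 + 2 in binary powers of 2.
So 8^142 ≡ 27 · 27 · 92 · 64 ≡ 64 (mod 143).
Since 64 ≠ 1, base 8 is a Fermat witness: 143 is composite.

64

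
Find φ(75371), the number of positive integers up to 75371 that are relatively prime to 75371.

Factor: 75371 = 23 · 29 · 113.
φ(75371) = (23−1) · (29−1) · (113−1) = 22 · 28 · 112 = 68992.

68992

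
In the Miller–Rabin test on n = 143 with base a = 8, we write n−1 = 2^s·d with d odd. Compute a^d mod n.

96

143 − 1 = 142 = 2^1 · 71, so d = 71.
8^1 ≡ 8 (mod 143)
8^2 ≡ 8^2 = 64 ≡ 64 (mod 143)
8^4 ≡ 64^2 = 4096 ≡ 92 (mod 143)
8^8 ≡ 92^2 = 8464 ≡ 27 (mod 143)
8^16 ≡ 27^2 = 729 ≡ 14 (mod 143)
8^32 ≡ 14^2 = 196 ≡ 53 (mod 143)
8^64 ≡ 53^2 = 2809 ≡ 92 (mod 143)
71 = 64 + 4 + 2 + 1 in binary powers of 2.
So 8^71 ≡ 92 · 92 · 64 · 8 ≡ 96 (mod 143).
Squaring chain: 96; never reaches −1, so base 8 is a Miller–Rabin witness that 143 is composite.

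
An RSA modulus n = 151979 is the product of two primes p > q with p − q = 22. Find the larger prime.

Since p = q + 22, we have 151979 = q(q + 22), so q² + 22q − 151979 = 0.
Discriminant: 22² + 4·151979 = 484 + 607916 = 608400; √608400 = 780.
q = (−22 + 780)/2 = 379, and p = q + 22 = 401.
Check: 379 · 401 = 151979.

401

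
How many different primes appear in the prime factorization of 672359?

672359 = 23^2 · 1271
1271 = 31 · 41
672359 = 23^2 · 31 · 41, which has 3 distinct prime factors.

3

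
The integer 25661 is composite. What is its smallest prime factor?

67

25661 is odd.
Digit sum 20, not divisible by 3.
Ends in 1: not divisible by 5.
7: 25661 = 7·3665 + 6
11: 25661 = 11·2332 + 9
13: 25661 = 13·1973 + 12
17: 25661 = 17·1509 + 8
19: 25661 = 19·1350 + 11
23: 25661 = 23·1115 + 16
29: 25661 = 29·884 + 25
31: 25661 = 31·827 + 24
37: 25661 = 37·693 + 20
41: 25661 = 41·625 + 36
43: 25661 = 43·596 + 33
47: 25661 = 47·545 + 46
53: 25661 = 53·484 + 9
59: 25661 = 59·434 + 55
61: 25661 = 61·420 + 41
67: 25661 = 67·383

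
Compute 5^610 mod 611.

5^1 ≡ 5 (mod 611)
5^2 ≡ 5^2 = 25 ≡ 25 (mod 611)
5^4 ≡ 25^2 = 625 ≡ 14 (mod 611)
5^8 ≡ 14^2 = 196 ≡ 196 (mod 611)
5^16 ≡ 196^2 = 38416 ≡ 534 (mod 611)
5^32 ≡ 534^2 = 285156 ≡ 430 (mod 611)
5^64 ≡ 430^2 = 184900 ≡ 378 (mod 611)
5^128 ≡ 378^2 = 142884 ≡ 521 (mod 611)
5^256 ≡ 521^2 = 271441 ≡ 157 (mod 611)
5^512 ≡ 157^2 = 24649 ≡ 209 (mod 611)
610 = 512 + 64 + 32 + 2 in binary powers of 2.
So 5^610 ≡ 209 · 378 · 430 · 25 ≡ 441 (mod 611).
Since 441 ≠ 1, base 5 is a Fermat witness: 611 is composite.

441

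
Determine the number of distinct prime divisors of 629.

629 = 17 · 37
629 = 17 · 37, which has 2 distinct prime factors.

2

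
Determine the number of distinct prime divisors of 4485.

4485 = 3 · 1495
1495 = 5 · 299
299 = 13 · 23
4485 = 3 · 5 · 13 · 23, which has 4 distinct prime factors.

4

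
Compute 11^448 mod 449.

1

11^1 ≡ 11 (mod 449)
11^2 ≡ 11^2 = 121 ≡ 121 (mod 449)
11^4 ≡ 121^2 = 14641 ≡ 273 (mod 449)
11^8 ≡ 273^2 = 74529 ≡ 444 (mod 449)
11^16 ≡ 444^2 = 197136 ≡ 25 (mod 449)
11^32 ≡ 25^2 = 625 ≡ 176 (mod 449)
11^64 ≡ 176^2 = 30976 ≡ 444 (mod 449)
11^128 ≡ 444^2 = 197136 ≡ 25 (mod 449)
11^256 ≡ 25^2 = 625 ≡ 176 (mod 449)
448 = 256 + 128 + 64 in binary powers of 2.
So 11^448 ≡ 176 · 25 · 444 ≡ 1 (mod 449).
Since the result is 1, base 11 gives no evidence that 449 is composite.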